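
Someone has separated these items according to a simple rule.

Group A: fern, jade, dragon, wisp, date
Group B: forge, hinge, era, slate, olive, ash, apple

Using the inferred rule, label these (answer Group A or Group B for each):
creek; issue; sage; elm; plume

Group B, Group B, Group A, Group B, Group B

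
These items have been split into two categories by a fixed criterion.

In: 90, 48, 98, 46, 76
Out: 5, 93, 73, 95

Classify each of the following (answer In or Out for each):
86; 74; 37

In, In, Out

The pattern is that an item is 'In' exactly when: even.
86 — 86 is even, hence In.
74 — 74 is even, hence In.
37 — 37 is odd, hence Out.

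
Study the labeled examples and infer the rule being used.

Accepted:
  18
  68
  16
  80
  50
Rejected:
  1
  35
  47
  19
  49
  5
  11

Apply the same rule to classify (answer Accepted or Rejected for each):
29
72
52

Rejected, Accepted, Accepted

A rule that fits every label: even — true of each 'Accepted' example, false of each 'Rejected' one.
29 — 29 is odd, hence Rejected.
72 — 72 is even, hence Accepted.
52 — 52 is even, hence Accepted.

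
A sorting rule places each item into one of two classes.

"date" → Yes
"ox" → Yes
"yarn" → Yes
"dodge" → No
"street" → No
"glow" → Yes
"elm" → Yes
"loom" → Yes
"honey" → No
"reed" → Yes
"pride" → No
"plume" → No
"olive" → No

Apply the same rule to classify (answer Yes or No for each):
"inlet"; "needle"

No, No

Rule: length ≤ 4. This holds for each 'Yes' example and fails for each 'No' one.
"inlet" — length 5, hence No.
"needle" — length 6, hence No.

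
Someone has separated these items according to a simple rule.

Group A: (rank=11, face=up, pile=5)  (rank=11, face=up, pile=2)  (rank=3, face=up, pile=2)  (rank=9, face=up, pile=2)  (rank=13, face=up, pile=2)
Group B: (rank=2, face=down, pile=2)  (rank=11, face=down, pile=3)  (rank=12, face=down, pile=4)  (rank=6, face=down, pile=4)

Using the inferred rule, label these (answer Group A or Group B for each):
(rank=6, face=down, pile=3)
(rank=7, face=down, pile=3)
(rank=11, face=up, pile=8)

Group B, Group B, Group A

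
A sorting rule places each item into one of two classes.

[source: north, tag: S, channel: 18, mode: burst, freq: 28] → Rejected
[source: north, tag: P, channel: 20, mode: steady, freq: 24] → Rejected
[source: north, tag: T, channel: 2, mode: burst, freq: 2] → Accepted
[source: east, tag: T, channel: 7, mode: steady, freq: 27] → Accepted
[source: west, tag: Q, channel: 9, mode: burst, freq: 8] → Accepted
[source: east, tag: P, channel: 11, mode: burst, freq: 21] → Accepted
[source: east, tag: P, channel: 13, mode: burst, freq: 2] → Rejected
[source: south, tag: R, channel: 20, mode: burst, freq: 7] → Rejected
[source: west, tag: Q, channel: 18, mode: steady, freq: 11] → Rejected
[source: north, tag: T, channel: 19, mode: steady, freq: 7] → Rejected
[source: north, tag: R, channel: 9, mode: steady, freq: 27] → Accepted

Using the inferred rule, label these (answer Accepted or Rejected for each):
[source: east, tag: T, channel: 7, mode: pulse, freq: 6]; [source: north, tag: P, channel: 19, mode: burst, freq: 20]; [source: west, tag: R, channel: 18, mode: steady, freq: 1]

Accepted, Rejected, Rejected

The common property of the 'Accepted' items is: channel ≤ 11. No 'Rejected' item has it.
Accepted: [source: east, tag: T, channel: 7, mode: pulse, freq: 6], since channel = 7.
Rejected: [source: north, tag: P, channel: 19, mode: burst, freq: 20], since channel = 19.
Rejected: [source: west, tag: R, channel: 18, mode: steady, freq: 1], since channel = 18.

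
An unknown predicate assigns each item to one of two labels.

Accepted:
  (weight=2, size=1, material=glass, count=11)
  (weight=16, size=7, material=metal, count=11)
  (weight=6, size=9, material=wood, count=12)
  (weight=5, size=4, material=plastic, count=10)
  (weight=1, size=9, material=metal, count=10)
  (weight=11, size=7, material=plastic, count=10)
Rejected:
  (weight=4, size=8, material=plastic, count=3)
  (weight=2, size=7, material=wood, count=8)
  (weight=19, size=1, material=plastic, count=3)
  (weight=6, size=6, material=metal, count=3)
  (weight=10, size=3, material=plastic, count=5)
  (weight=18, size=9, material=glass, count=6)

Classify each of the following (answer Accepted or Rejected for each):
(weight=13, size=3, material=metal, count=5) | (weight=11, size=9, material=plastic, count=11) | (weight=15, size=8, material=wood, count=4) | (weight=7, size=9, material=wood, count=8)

A rule that fits every label: count ≥ 10 — true of each 'Accepted' example, false of each 'Rejected' one.
Rejected: (weight=13, size=3, material=metal, count=5), since count = 5.
Accepted: (weight=11, size=9, material=plastic, count=11), since count = 11.
Rejected: (weight=15, size=8, material=wood, count=4), since count = 4.
Rejected: (weight=7, size=9, material=wood, count=8), since count = 8.

Rejected, Accepted, Rejected, Rejected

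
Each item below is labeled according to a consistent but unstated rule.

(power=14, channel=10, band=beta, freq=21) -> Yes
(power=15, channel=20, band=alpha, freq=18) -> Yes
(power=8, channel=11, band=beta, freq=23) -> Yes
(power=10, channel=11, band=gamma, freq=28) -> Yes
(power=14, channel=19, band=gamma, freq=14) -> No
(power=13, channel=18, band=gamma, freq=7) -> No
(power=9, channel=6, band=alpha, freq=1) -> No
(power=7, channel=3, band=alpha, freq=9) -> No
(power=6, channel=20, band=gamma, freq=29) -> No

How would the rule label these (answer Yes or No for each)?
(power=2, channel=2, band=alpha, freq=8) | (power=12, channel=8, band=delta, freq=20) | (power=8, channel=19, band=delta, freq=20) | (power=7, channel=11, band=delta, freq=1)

The rule appears to be: freq ≥ 18 AND freq ≤ 28.
(power=2, channel=2, band=alpha, freq=8): No (freq = 8).
(power=12, channel=8, band=delta, freq=20): Yes (freq = 20).
(power=8, channel=19, band=delta, freq=20): Yes (freq = 20).
(power=7, channel=11, band=delta, freq=1): No (freq = 1).

No, Yes, Yes, No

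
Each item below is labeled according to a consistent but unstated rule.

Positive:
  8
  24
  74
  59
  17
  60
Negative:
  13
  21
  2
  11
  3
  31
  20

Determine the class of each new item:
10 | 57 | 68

Negative, Positive, Positive

Rule: digit sum ≥ 5. This holds for each 'Positive' example and fails for each 'Negative' one.
10: digit sum 1+0 = 1 — fails the rule, so Negative.
57: digit sum 5+7 = 12 — matches, so Positive.
68: digit sum 6+8 = 14 — matches, so Positive.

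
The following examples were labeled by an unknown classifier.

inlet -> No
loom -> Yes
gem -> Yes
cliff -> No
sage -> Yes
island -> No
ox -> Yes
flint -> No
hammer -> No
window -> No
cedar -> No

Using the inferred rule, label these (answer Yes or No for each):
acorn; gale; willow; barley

The rule appears to be: length ≤ 4.
acorn → length 5 → No.
gale → length 4 → Yes.
willow → length 6 → No.
barley → length 6 → No.

No, Yes, No, No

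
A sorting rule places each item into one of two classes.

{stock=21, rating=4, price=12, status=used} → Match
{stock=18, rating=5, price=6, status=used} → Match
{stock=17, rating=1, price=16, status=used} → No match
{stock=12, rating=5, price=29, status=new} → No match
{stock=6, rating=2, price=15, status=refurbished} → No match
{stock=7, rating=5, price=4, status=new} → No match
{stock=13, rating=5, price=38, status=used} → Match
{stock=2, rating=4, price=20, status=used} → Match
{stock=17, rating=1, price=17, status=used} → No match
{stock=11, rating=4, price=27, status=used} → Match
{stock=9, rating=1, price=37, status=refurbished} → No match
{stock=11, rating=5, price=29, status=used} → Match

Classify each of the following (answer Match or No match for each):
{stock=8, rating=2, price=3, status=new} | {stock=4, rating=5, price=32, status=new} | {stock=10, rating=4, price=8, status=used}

No match, No match, Match

Every 'Match' example satisfies: status is used AND rating ≥ 2. None of the 'No match' examples do.
{stock=8, rating=2, price=3, status=new}: status is new, rating = 2 — fails this test, so No match. {stock=4, rating=5, price=32, status=new}: status is new, rating = 5 — fails this test, so No match. {stock=10, rating=4, price=8, status=used}: status is used, rating = 4 — matches, so Match.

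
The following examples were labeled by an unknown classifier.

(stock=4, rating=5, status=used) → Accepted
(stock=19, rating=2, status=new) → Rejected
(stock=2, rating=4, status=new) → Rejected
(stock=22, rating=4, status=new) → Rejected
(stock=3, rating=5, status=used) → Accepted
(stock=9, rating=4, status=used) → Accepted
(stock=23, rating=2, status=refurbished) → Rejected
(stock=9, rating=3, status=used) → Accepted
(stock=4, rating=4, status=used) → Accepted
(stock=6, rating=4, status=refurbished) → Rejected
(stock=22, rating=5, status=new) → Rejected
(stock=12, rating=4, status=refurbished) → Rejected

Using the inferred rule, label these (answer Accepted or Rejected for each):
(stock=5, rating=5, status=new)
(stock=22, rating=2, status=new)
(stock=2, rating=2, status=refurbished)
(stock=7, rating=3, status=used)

Rejected, Rejected, Rejected, Accepted

Comparing the two groups points to one rule — status is used.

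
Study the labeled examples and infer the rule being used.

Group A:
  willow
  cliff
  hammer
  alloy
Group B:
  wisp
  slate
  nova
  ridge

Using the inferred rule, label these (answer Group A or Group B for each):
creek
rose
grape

Group A, Group B, Group B

'Group A' ⟺ has a double letter.
creek → 'ee' doubled → Group A. rose → no doubled letter → Group B. grape → no doubled letter → Group B.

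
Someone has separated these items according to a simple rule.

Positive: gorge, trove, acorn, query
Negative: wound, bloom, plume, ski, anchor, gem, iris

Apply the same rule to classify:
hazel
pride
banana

Negative, Positive, Negative

'Positive' ⟺ odd length AND contains 'r'.
hazel — length 5, no 'r', hence Negative. pride — length 5, has 'r', hence Positive. banana — length 6, no 'r', hence Negative.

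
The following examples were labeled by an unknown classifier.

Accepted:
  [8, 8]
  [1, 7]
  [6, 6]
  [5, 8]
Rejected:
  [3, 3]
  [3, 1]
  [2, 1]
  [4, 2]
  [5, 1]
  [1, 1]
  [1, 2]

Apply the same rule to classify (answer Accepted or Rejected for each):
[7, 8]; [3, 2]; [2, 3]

The classifier is using: sum ≥ 8.
[7, 8] — 7+8 = 15, hence Accepted. [3, 2] — 3+2 = 5, hence Rejected. [2, 3] — 2+3 = 5, hence Rejected.

Accepted, Rejected, Rejected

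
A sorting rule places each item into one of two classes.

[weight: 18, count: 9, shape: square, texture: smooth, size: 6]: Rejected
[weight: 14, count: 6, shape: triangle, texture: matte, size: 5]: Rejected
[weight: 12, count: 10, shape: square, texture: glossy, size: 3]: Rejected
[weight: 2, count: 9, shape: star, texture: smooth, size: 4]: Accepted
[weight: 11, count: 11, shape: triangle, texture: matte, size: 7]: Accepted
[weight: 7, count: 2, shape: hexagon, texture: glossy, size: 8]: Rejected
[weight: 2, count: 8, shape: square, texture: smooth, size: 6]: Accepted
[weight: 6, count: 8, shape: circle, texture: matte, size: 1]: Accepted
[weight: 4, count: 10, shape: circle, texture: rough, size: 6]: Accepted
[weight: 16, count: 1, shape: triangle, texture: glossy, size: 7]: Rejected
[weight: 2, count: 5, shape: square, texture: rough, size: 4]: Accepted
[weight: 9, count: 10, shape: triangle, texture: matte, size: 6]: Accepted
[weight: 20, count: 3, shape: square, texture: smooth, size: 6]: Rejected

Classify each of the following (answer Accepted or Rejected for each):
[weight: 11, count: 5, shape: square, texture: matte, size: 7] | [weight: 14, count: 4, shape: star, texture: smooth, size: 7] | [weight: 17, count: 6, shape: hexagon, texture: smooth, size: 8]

The classifier is using: weight ≤ 11 AND size ≤ 7.
[weight: 11, count: 5, shape: square, texture: matte, size: 7] — weight = 11, size = 7, hence Accepted.
[weight: 14, count: 4, shape: star, texture: smooth, size: 7] — weight = 14, size = 7, hence Rejected.
[weight: 17, count: 6, shape: hexagon, texture: smooth, size: 8] — weight = 17, size = 8, hence Rejected.

Accepted, Rejected, Rejected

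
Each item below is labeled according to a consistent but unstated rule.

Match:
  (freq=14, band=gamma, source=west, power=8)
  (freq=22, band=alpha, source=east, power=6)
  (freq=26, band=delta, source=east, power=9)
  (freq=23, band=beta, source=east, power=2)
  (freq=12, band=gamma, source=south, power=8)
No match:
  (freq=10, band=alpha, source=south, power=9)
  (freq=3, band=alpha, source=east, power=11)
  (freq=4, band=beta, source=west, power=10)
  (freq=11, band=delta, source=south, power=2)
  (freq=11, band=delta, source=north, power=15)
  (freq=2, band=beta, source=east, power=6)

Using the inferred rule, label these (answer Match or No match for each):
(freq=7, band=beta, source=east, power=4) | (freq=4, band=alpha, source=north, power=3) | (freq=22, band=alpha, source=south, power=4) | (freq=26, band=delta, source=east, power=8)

Rule: freq ≥ 12. This holds for each 'Match' example and fails for each 'No match' one.

No match, No match, Match, Match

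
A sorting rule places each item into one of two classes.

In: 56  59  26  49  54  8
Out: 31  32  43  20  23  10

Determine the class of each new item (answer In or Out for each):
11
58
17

All 'In' examples share one property — digit sum ≥ 8 — and every 'Out' example lacks it.
11 → digit sum 1+1 = 2 → Out. 58 → digit sum 5+8 = 13 → In. 17 → digit sum 1+7 = 8 → In.

Out, In, In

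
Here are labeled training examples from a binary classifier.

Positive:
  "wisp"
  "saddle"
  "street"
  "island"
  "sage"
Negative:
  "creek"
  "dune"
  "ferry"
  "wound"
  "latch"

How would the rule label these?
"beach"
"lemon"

Negative, Negative

'Positive' ⟺ contains 's'.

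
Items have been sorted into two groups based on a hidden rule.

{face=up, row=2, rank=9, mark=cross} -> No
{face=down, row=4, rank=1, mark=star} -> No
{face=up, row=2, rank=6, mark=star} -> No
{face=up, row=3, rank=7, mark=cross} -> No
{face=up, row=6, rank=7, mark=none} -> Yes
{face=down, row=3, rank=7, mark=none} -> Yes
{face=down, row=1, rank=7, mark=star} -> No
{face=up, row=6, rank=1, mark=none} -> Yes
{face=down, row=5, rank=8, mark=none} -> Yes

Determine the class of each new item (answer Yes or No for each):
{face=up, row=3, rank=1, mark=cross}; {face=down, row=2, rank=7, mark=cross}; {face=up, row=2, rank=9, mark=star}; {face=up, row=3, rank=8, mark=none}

No, No, No, Yes

The simplest hypothesis consistent with all the labels is: mark is none.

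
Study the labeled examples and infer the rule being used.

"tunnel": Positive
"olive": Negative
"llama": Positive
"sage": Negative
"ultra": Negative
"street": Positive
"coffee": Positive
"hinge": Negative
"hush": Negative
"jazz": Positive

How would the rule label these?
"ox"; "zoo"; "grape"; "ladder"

The distinguishing property — has a double letter — holds for all the 'Positive' cases and none of the 'Negative' cases.
Negative: "ox", since no doubled letter. Positive: "zoo", since 'oo' doubled. Negative: "grape", since no doubled letter. Positive: "ladder", since 'dd' doubled.

Negative, Positive, Negative, Positive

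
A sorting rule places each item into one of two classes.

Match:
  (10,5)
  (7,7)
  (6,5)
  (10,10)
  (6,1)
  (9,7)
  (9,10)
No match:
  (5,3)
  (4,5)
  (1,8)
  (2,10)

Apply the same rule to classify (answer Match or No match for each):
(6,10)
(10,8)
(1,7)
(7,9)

Match, Match, No match, Match

A rule that fits every label: first ≥ 6 — true of each 'Match' example, false of each 'No match' one.
(6,10): first 6, meets the rule → Match.
(10,8): first 10, meets the rule → Match.
(1,7): first 1, doesn't qualify → No match.
(7,9): first 7, meets the rule → Match.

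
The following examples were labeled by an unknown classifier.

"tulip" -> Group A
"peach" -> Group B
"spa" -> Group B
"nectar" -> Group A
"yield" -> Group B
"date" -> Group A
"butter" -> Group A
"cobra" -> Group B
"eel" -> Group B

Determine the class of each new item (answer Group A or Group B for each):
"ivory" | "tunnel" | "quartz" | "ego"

Group B, Group A, Group A, Group B

The simplest hypothesis consistent with all the labels is: contains 't'.
"ivory": Group B (no 't').
"tunnel": Group A (has 't').
"quartz": Group A (has 't').
"ego": Group B (no 't').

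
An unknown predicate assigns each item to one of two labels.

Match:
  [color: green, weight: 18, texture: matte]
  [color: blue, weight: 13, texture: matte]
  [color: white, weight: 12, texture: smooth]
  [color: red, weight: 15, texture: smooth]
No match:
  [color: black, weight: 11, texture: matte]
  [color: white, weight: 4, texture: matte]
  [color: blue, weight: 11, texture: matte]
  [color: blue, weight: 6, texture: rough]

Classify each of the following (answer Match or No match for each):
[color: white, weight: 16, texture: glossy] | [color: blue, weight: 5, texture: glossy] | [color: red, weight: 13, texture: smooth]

Match, No match, Match

The simplest hypothesis consistent with all the labels is: weight ≥ 12.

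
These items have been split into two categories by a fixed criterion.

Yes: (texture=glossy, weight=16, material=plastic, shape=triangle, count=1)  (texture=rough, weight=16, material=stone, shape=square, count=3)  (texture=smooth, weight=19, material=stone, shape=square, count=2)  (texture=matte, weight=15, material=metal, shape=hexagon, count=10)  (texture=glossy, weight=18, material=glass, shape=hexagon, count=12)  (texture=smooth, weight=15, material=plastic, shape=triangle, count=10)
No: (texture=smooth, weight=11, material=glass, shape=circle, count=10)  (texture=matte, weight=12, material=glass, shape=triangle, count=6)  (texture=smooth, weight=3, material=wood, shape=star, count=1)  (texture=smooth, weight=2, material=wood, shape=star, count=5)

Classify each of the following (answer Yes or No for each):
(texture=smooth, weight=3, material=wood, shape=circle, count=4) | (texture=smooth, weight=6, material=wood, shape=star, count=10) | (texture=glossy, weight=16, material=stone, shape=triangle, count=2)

No, No, Yes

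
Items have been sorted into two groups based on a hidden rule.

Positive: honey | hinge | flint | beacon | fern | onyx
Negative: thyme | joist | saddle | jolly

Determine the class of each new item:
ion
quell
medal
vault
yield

Comparing the two groups points to one rule — contains 'n'.

Positive, Negative, Negative, Negative, Negative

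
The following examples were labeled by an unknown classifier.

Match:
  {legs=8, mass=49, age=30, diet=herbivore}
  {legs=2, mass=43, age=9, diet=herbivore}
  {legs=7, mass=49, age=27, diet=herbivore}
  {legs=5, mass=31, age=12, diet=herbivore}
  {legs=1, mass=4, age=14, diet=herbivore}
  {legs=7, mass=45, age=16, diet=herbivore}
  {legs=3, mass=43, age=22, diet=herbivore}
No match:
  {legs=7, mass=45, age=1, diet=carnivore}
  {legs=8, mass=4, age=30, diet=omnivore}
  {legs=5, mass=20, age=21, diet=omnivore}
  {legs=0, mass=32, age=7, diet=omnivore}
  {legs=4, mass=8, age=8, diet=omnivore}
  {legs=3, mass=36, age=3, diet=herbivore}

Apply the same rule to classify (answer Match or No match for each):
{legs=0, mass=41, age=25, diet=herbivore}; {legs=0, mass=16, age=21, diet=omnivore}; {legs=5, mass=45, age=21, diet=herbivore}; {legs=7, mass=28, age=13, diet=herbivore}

Match, No match, Match, Match

Rule: diet is herbivore AND age ≥ 7. This holds for each 'Match' example and fails for each 'No match' one.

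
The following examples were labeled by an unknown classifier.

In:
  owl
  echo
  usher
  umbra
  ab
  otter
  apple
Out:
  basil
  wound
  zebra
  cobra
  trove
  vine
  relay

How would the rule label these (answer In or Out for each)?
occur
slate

Every 'In' example satisfies: starts with a vowel. None of the 'Out' examples do.
occur: starts with 'o' — meets the rule, so In. slate: starts with 's' — does not pass, so Out.

In, Out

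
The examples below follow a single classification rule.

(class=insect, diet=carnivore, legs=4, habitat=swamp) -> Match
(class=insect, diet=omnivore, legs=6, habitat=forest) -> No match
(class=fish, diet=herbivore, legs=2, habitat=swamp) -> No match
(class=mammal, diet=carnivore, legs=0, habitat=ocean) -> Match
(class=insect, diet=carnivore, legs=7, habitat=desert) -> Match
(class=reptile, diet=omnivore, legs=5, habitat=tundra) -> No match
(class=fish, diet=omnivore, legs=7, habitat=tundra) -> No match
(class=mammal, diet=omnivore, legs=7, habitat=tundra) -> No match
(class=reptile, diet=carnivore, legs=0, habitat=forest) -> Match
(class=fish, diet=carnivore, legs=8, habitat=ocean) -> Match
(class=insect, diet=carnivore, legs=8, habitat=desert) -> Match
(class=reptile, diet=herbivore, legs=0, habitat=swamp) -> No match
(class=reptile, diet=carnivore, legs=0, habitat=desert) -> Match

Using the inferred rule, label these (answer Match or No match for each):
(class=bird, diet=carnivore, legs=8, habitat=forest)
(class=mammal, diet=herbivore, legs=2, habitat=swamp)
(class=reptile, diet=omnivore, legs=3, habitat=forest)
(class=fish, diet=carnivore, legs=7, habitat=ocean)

All 'Match' examples share one property — diet is carnivore — and every 'No match' example lacks it.
(class=bird, diet=carnivore, legs=8, habitat=forest) — diet is carnivore, hence Match. (class=mammal, diet=herbivore, legs=2, habitat=swamp) — diet is herbivore, hence No match. (class=reptile, diet=omnivore, legs=3, habitat=forest) — diet is omnivore, hence No match. (class=fish, diet=carnivore, legs=7, habitat=ocean) — diet is carnivore, hence Match.

Match, No match, No match, Match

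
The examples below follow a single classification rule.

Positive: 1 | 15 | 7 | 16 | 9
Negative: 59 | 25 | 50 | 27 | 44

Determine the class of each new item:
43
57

The simplest hypothesis consistent with all the labels is: at most 16.
43: Negative (43 > 16).
57: Negative (57 > 16).

Negative, Negative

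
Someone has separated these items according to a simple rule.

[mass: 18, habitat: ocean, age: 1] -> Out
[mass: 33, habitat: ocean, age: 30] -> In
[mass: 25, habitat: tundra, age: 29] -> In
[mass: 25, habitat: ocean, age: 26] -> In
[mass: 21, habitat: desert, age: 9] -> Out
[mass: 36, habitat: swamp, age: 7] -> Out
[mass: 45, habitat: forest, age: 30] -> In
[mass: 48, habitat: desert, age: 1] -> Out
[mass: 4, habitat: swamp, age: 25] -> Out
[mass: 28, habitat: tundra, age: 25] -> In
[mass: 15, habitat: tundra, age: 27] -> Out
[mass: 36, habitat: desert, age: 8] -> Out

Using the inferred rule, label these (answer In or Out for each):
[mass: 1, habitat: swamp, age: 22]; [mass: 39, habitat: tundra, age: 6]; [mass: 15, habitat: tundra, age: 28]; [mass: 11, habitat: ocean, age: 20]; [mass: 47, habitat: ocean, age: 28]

Rule: age ≥ 9 AND mass ≥ 25. This holds for each 'In' example and fails for each 'Out' one.
[mass: 1, habitat: swamp, age: 22]: age = 22, mass = 1 — doesn't match, so Out. [mass: 39, habitat: tundra, age: 6]: age = 6, mass = 39 — doesn't match, so Out. [mass: 15, habitat: tundra, age: 28]: age = 28, mass = 15 — doesn't match, so Out. [mass: 11, habitat: ocean, age: 20]: age = 20, mass = 11 — doesn't match, so Out. [mass: 47, habitat: ocean, age: 28]: age = 28, mass = 47 — meets the rule, so In.

Out, Out, Out, Out, In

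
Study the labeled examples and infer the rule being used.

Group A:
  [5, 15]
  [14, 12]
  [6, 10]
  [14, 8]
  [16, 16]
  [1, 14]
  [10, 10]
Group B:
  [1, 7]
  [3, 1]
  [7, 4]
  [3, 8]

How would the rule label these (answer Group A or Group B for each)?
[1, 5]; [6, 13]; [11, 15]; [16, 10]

'Group A' ⟺ sum ≥ 15.
[1, 5] — 1+5 = 6, hence Group B. [6, 13] — 6+13 = 19, hence Group A. [11, 15] — 11+15 = 26, hence Group A. [16, 10] — 16+10 = 26, hence Group A.

Group B, Group A, Group A, Group A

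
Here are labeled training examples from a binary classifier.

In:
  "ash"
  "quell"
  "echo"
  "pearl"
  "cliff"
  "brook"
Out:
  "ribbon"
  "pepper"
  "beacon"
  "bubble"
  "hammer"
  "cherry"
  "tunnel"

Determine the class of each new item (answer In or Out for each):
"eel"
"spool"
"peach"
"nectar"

In, In, In, Out

Rule: length ≤ 5. This holds for each 'In' example and fails for each 'Out' one.
"eel": In (length 3). "spool": In (length 5). "peach": In (length 5). "nectar": Out (length 6).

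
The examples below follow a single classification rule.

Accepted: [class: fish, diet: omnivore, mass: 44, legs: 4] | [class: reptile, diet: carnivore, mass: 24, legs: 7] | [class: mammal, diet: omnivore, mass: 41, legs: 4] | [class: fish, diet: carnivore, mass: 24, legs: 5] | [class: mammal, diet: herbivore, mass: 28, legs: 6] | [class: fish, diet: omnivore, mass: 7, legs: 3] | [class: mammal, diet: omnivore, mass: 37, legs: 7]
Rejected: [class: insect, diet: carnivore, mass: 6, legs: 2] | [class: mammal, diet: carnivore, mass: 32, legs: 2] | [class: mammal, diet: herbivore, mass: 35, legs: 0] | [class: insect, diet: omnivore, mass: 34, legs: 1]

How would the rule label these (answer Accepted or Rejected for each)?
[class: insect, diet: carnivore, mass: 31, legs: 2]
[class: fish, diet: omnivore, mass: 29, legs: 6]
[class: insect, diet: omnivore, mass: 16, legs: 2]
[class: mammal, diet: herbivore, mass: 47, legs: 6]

Rejected, Accepted, Rejected, Accepted

A rule that fits every label: legs ≥ 3 — true of each 'Accepted' example, false of each 'Rejected' one.
[class: insect, diet: carnivore, mass: 31, legs: 2] — legs = 2, hence Rejected.
[class: fish, diet: omnivore, mass: 29, legs: 6] — legs = 6, hence Accepted.
[class: insect, diet: omnivore, mass: 16, legs: 2] — legs = 2, hence Rejected.
[class: mammal, diet: herbivore, mass: 47, legs: 6] — legs = 6, hence Accepted.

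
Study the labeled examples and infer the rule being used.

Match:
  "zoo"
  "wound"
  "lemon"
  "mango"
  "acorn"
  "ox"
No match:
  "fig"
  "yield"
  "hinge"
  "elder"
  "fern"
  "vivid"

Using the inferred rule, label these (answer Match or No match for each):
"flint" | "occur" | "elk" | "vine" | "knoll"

No match, Match, No match, No match, Match

The pattern is that an item is 'Match' exactly when: contains 'o'.
No match: "flint", since no 'o'. Match: "occur", since has 'o'. No match: "elk", since no 'o'. No match: "vine", since no 'o'. Match: "knoll", since has 'o'.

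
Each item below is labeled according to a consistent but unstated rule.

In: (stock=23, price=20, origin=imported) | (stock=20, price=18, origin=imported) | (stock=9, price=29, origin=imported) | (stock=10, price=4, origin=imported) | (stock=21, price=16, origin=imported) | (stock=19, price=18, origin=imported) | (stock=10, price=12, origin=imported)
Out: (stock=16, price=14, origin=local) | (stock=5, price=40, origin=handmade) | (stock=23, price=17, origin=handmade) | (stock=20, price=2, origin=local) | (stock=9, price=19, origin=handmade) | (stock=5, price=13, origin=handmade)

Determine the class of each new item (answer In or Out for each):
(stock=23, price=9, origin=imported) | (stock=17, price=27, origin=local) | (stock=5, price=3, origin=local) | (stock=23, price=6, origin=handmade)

In, Out, Out, Out

The simplest hypothesis consistent with all the labels is: origin is imported.
(stock=23, price=9, origin=imported): In (origin is imported). (stock=17, price=27, origin=local): Out (origin is local). (stock=5, price=3, origin=local): Out (origin is local). (stock=23, price=6, origin=handmade): Out (origin is handmade).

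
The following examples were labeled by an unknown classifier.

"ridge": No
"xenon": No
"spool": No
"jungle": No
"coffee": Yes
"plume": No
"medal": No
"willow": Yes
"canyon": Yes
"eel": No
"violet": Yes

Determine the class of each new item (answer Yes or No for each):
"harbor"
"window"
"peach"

The pattern is that an item is 'Yes' exactly when: even length AND contains 'o'.
"harbor" → length 6, has 'o' → Yes.
"window" → length 6, has 'o' → Yes.
"peach" → length 5, no 'o' → No.

Yes, Yes, No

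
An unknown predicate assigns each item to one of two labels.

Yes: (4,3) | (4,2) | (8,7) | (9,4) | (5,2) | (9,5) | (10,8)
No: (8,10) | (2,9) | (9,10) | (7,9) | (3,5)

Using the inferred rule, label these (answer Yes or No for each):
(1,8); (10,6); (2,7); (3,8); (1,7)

No, Yes, No, No, No

Every 'Yes' example satisfies: first > second. None of the 'No' examples do.
No: (1,8), since 1 < 8. Yes: (10,6), since 10 > 6. No: (2,7), since 2 < 7. No: (3,8), since 3 < 8. No: (1,7), since 1 < 7.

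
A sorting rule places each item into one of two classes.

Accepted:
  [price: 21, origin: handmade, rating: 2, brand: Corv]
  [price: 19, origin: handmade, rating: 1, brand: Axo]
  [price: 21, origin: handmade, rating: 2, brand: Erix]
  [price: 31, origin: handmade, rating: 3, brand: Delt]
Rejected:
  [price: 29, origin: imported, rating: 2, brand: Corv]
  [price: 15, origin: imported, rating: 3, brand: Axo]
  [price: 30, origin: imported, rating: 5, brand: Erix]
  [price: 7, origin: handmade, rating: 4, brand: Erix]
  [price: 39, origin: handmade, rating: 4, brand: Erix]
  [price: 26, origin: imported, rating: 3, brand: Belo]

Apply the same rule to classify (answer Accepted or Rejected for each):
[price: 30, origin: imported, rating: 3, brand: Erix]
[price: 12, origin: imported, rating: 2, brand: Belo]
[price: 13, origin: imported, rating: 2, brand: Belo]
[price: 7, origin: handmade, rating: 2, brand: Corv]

Rule: origin is handmade AND rating ≤ 3. This holds for each 'Accepted' example and fails for each 'Rejected' one.
[price: 30, origin: imported, rating: 3, brand: Erix] → origin is imported, rating = 3 → Rejected.
[price: 12, origin: imported, rating: 2, brand: Belo] → origin is imported, rating = 2 → Rejected.
[price: 13, origin: imported, rating: 2, brand: Belo] → origin is imported, rating = 2 → Rejected.
[price: 7, origin: handmade, rating: 2, brand: Corv] → origin is handmade, rating = 2 → Accepted.

Rejected, Rejected, Rejected, Accepted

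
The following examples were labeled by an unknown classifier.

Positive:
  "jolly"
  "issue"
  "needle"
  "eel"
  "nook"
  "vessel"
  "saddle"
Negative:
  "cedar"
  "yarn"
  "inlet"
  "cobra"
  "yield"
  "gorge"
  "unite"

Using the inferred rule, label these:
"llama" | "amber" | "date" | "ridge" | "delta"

Positive, Negative, Negative, Negative, Negative

The distinguishing property — has a double letter — holds for all the 'Positive' cases and none of the 'Negative' cases.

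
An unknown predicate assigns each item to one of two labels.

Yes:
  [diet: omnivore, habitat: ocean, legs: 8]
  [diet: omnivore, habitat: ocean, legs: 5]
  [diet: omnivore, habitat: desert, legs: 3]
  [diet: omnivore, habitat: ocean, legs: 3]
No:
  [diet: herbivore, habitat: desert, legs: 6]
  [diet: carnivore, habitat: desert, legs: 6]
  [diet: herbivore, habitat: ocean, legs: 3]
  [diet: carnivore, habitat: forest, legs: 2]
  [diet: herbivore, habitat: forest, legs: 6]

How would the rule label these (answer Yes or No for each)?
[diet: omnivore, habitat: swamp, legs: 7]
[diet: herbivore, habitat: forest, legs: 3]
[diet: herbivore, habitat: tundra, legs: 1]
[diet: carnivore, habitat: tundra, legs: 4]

'Yes' ⟺ diet is omnivore.
[diet: omnivore, habitat: swamp, legs: 7] → diet is omnivore → Yes.
[diet: herbivore, habitat: forest, legs: 3] → diet is herbivore → No.
[diet: herbivore, habitat: tundra, legs: 1] → diet is herbivore → No.
[diet: carnivore, habitat: tundra, legs: 4] → diet is carnivore → No.

Yes, No, No, No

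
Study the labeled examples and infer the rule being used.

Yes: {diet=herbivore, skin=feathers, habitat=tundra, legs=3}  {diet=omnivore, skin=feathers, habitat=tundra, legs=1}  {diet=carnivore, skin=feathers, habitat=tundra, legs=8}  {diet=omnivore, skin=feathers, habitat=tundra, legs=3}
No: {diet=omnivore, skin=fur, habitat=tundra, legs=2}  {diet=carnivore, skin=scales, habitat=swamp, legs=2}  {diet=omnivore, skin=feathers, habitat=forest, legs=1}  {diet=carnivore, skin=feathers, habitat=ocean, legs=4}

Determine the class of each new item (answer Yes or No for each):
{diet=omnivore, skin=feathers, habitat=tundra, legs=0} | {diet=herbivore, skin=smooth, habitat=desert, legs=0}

Yes, No

One predicate separates the groups cleanly: skin is feathers AND habitat is tundra.
{diet=omnivore, skin=feathers, habitat=tundra, legs=0} → skin is feathers, habitat is tundra → Yes. {diet=herbivore, skin=smooth, habitat=desert, legs=0} → skin is smooth, habitat is desert → No.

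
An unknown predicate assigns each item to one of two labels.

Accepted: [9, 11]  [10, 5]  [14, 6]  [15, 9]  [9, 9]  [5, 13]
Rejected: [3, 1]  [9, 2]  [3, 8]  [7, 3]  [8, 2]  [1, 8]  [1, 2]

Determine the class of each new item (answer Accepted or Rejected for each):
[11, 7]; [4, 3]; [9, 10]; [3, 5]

Accepted, Rejected, Accepted, Rejected

The distinguishing property — sum ≥ 15 — holds for all the 'Accepted' cases and none of the 'Rejected' cases.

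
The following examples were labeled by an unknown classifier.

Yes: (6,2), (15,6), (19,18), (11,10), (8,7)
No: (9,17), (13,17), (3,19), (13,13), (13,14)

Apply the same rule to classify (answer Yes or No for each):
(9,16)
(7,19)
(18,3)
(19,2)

No, No, Yes, Yes

The distinguishing property — first > second — holds for all the 'Yes' cases and none of the 'No' cases.
No: (9,16), since 9 < 16.
No: (7,19), since 7 < 19.
Yes: (18,3), since 18 > 3.
Yes: (19,2), since 19 > 2.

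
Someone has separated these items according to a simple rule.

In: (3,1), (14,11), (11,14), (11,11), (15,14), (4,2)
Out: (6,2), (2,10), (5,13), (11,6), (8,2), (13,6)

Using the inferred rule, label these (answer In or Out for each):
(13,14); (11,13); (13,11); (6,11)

Every 'In' example satisfies: |first − second| ≤ 3. None of the 'Out' examples do.
(13,14): |13−14| = 1 — satisfies this, so In.
(11,13): |11−13| = 2 — satisfies this, so In.
(13,11): |13−11| = 2 — satisfies this, so In.
(6,11): |6−11| = 5 — lacks this property, so Out.

In, In, In, Out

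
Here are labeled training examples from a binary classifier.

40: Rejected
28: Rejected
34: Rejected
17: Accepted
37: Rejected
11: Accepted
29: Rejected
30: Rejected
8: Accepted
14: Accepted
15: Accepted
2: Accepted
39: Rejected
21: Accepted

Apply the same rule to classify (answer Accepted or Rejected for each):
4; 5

'Accepted' ⟺ at most 21.
Accepted: 4, since 4 ≤ 21.
Accepted: 5, since 5 ≤ 21.

Accepted, Accepted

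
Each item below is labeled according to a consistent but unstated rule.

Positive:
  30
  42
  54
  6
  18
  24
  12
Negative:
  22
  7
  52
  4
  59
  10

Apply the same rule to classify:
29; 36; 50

Negative, Positive, Negative

Rule: multiple of 3. This holds for each 'Positive' example and fails for each 'Negative' one.
29: 29 = 3·9 + 2 — lacks this property, so Negative.
36: 36 = 3·12 — fits, so Positive.
50: 50 = 3·16 + 2 — lacks this property, so Negative.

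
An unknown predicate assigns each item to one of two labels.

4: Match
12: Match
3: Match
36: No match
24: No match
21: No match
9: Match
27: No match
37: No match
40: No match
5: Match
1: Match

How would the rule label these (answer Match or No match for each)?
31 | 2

All 'Match' examples share one property — at most 12 — and every 'No match' example lacks it.
31: 31 > 12, fails the rule → No match.
2: 2 ≤ 12, fits → Match.

No match, Match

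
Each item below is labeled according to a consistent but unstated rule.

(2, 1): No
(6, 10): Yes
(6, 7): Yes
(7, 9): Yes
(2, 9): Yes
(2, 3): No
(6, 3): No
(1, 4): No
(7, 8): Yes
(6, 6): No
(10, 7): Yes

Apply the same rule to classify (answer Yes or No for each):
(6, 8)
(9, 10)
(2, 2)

The simplest hypothesis consistent with all the labels is: second ≥ 7.
(6, 8): Yes (second 8). (9, 10): Yes (second 10). (2, 2): No (second 2).

Yes, Yes, No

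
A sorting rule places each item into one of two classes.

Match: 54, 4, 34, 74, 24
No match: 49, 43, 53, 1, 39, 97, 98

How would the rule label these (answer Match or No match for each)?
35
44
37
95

Looking at the examples, the only property every 'Match' case has and every 'No match' case lacks is: ends in digit 4.
35: last digit 5, fails this test → No match. 44: last digit 4, passes → Match. 37: last digit 7, fails this test → No match. 95: last digit 5, fails this test → No match.

No match, Match, No match, No match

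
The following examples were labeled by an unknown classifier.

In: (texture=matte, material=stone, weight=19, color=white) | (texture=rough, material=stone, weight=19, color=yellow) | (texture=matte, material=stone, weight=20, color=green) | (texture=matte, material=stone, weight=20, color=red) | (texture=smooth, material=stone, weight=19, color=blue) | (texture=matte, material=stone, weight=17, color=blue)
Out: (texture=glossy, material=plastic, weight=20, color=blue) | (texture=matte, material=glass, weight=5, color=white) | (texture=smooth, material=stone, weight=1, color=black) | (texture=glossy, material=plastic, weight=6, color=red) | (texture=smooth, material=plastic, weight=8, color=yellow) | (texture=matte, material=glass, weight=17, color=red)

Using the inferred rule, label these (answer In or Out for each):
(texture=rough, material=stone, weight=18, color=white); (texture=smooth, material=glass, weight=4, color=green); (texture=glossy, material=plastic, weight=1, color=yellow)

In, Out, Out

One predicate separates the groups cleanly: material is stone AND weight ≥ 5.
(texture=rough, material=stone, weight=18, color=white) — material is stone, weight = 18, hence In.
(texture=smooth, material=glass, weight=4, color=green) — material is glass, weight = 4, hence Out.
(texture=glossy, material=plastic, weight=1, color=yellow) — material is plastic, weight = 1, hence Out.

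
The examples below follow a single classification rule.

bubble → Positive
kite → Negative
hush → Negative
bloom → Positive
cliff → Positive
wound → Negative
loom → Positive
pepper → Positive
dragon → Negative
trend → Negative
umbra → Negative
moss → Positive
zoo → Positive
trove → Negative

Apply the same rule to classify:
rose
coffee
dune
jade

Negative, Positive, Negative, Negative

Looking at the examples, the only property every 'Positive' case has and every 'Negative' case lacks is: has a double letter.
rose → no doubled letter → Negative.
coffee → 'ff' doubled → Positive.
dune → no doubled letter → Negative.
jade → no doubled letter → Negative.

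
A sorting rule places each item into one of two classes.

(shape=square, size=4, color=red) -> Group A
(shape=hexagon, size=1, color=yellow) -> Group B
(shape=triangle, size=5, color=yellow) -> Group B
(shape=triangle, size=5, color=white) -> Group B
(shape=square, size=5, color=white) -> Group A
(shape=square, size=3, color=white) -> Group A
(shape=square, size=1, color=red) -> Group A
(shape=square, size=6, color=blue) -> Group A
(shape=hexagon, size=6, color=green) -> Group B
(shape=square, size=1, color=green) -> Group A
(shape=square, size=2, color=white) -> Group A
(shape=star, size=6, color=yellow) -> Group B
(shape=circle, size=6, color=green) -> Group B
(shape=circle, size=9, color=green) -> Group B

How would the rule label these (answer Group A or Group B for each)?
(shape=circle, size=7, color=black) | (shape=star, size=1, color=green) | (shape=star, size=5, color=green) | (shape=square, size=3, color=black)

Group B, Group B, Group B, Group A

Every 'Group A' example satisfies: shape is square. None of the 'Group B' examples do.
(shape=circle, size=7, color=black) — shape is circle, hence Group B.
(shape=star, size=1, color=green) — shape is star, hence Group B.
(shape=star, size=5, color=green) — shape is star, hence Group B.
(shape=square, size=3, color=black) — shape is square, hence Group A.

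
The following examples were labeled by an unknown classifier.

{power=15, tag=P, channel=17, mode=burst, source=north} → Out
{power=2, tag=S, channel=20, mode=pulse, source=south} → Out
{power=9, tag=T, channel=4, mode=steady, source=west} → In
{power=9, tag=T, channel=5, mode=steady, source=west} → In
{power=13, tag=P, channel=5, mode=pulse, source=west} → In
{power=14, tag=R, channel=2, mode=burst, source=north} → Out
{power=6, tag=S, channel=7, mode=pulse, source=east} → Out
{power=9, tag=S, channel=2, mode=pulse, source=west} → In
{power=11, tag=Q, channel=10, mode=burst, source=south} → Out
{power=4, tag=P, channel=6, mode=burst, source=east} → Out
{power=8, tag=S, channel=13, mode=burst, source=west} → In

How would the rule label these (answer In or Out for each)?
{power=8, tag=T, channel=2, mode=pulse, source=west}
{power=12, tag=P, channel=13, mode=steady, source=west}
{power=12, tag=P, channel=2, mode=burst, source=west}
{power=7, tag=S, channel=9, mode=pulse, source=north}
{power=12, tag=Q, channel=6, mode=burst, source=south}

In, In, In, Out, Out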